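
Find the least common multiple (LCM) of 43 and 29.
1247

First find GCD(43, 29) using the Euclidean algorithm:
43 = 1 × 29 + 14
29 = 2 × 14 + 1
14 = 14 × 1 + 0
GCD(43, 29) = 1

LCM formula: LCM(a, b) = (a × b) / GCD(a, b)
LCM(43, 29) = (43 × 29) / 1
LCM(43, 29) = 1247 / 1
LCM(43, 29) = 1247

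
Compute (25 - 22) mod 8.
3

(25 - 22) = 3
3 mod 8 = 3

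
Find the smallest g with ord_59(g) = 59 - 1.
p - 1 = 58 has prime divisors 2, 29. h is a primitive root mod 59 iff h^(58/q) ≢ 1 (mod 59) for each such q.
h = 2: 2^29 ≡ 58, 2^2 ≡ 4 (mod 59); none is 1, so 2 has order 58 and is a primitive root.
The smallest primitive root mod 59 is g = 2.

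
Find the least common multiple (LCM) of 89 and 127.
11303

First find GCD(89, 127) using the Euclidean algorithm:
89 = 0 × 127 + 89
127 = 1 × 89 + 38
89 = 2 × 38 + 13
38 = 2 × 13 + 12
13 = 1 × 12 + 1
12 = 12 × 1 + 0
GCD(89, 127) = 1

LCM formula: LCM(a, b) = (a × b) / GCD(a, b)
LCM(89, 127) = (89 × 127) / 1
LCM(89, 127) = 11303 / 1
LCM(89, 127) = 11303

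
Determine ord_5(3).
Powers of 3 mod 5: 3^1≡3, 3^2≡4, 3^3≡2, 3^4≡1. Order = 4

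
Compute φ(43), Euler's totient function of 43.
42

Prime factorization: 43 = 43
Using the formula φ(n) = n × Π(1 - 1/p) for each prime factor p:
φ(43) = 43 × (1 - 1/43)
φ(43) = 42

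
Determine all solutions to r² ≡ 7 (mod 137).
The square roots of 7 mod 137 are 12 and 125. Verify: 12² = 144 ≡ 7 (mod 137)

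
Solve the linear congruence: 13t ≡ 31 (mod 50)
37

Since gcd(13, 50) = 1 divides 31, a solution exists.
Multiply both sides by the inverse of 13 mod 50:
  13^(-1) mod 50 = 27
  x ≡ 27 × 31 ≡ 837 ≡ 37 (mod 50)
Verification: 13 × 37 = 481 = 9 × 50 + 31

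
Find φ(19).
18

Prime factorization: 19 = 19
Using the formula φ(n) = n × Π(1 - 1/p) for each prime factor p:
φ(19) = 19 × (1 - 1/19)
φ(19) = 18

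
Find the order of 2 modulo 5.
Powers of 2 mod 5: 2^1≡2, 2^2≡4, 2^3≡3, 2^4≡1. Order = 4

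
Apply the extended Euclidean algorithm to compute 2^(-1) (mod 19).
Extended GCD: 2(-9) + 19(1) = 1. So 2^(-1) ≡ 10 ≡ 10 (mod 19). Verify: 2 × 10 = 20 ≡ 1 (mod 19)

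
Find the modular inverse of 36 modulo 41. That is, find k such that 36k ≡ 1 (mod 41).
8

Using Extended Euclidean Algorithm:
gcd(36, 41) = 1
Bezout coefficients: 36 × 8 + 41 × -7 = 1
So 36 × 8 ≡ 1 (mod 41)
The inverse is 8 mod 41 = 8
Verification: 36 × 8 = 288 = 7 × 41 + 1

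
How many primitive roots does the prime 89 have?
Number of primitive roots mod 89 = φ(88) = 40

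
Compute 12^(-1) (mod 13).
12

Using Extended Euclidean Algorithm:
gcd(12, 13) = 1
Bezout coefficients: 12 × -1 + 13 × 1 = 1
So 12 × -1 ≡ 1 (mod 13)
The inverse is -1 mod 13 = 12
Verification: 12 × 12 = 144 = 11 × 13 + 1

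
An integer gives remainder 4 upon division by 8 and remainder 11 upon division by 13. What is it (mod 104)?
M = 8 × 13 = 104. M₁ = 13, y₁ ≡ 5 (mod 8). M₂ = 8, y₂ ≡ 5 (mod 13). y = 4×13×5 + 11×8×5 ≡ 76 (mod 104). The smallest positive such number is 76.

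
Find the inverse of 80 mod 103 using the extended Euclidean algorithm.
Extended GCD: 80(-9) + 103(7) = 1. So 80^(-1) ≡ 94 ≡ 94 (mod 103). Verify: 80 × 94 = 7520 ≡ 1 (mod 103)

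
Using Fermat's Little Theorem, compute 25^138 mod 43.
By Fermat: 25^{42} ≡ 1 (mod 43). 138 = 3×42 + 12. So 25^{138} ≡ 25^{12} ≡ 4 (mod 43)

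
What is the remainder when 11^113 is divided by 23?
Using Fermat: 11^{22} ≡ 1 (mod 23). 113 ≡ 3 (mod 22). So 11^{113} ≡ 11^{3} ≡ 20 (mod 23)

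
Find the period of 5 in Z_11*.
Powers of 5 mod 11: 5^1≡5, 5^2≡3, 5^3≡4, 5^4≡9, 5^5≡1. Order = 5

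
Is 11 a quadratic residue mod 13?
By Euler's criterion: 11^{6} ≡ 12 (mod 13). Since this equals -1 (≡ 12), 11 is not a QR.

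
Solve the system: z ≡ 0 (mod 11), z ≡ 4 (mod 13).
M = 11 × 13 = 143. M₁ = 13, y₁ ≡ 6 (mod 11). M₂ = 11, y₂ ≡ 6 (mod 13). z = 0×13×6 + 4×11×6 ≡ 121 (mod 143)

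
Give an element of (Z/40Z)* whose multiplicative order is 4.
3 has order 4 mod 40 since 3^{4} ≡ 1 (mod 40) and no smaller power works.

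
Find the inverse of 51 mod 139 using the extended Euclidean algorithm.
Extended GCD: 51(30) + 139(-11) = 1. So 51^(-1) ≡ 30 ≡ 30 (mod 139). Verify: 51 × 30 = 1530 ≡ 1 (mod 139)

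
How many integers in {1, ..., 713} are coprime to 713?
660

Prime factorization: 713 = 23 × 31
Using the formula φ(n) = n × Π(1 - 1/p) for each prime factor p:
φ(713) = 713 × (1 - 1/23) × (1 - 1/31)
φ(713) = 660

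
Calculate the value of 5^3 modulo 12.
3 = 2 + 1 (binary 11). Repeated squaring mod 12: 5^1 ≡ 5; 5^2 ≡ 5² = 25 ≡ 1. Multiply: 5^3 = 5^2 × 5^1 ≡ 1 × 5 (mod 12): 1 × 5 = 5 ≡ 5. So 5^3 ≡ 5 (mod 12).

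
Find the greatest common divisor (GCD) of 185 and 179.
1

Using the Euclidean algorithm:
185 = 1 × 179 + 6
179 = 29 × 6 + 5
6 = 1 × 5 + 1
5 = 5 × 1 + 0

GCD(185, 179) = 1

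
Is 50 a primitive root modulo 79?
No

To verify, check if 50^(78/q) ≢ 1 (mod 79) for each prime divisor q of 78
Divisors of 78 = 78: [1, 2, 3, 6, 13, 26, 39, 78]
  50^(78/2) = 50^39 ≡ 1 (mod 79)
  50^(78/3) = 50^26 ≡ 55 (mod 79)
  50^(78/13) = 50^6 ≡ 10 (mod 79)
Conclusion: 50 is not a primitive root modulo 79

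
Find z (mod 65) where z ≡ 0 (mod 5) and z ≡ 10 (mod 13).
M = 5 × 13 = 65. M₁ = 13, y₁ ≡ 2 (mod 5). M₂ = 5, y₂ ≡ 8 (mod 13). z = 0×13×2 + 10×5×8 ≡ 10 (mod 65)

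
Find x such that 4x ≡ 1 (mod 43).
4^(-1) ≡ 11 (mod 43). Verification: 4 × 11 = 44 ≡ 1 (mod 43)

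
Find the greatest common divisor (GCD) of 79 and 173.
1

Using the Euclidean algorithm:
79 = 0 × 173 + 79
173 = 2 × 79 + 15
79 = 5 × 15 + 4
15 = 3 × 4 + 3
4 = 1 × 3 + 1
3 = 3 × 1 + 0

GCD(79, 173) = 1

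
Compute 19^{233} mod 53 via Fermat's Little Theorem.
39

By Fermat's Little Theorem, a^(p-1) ≡ 1 (mod p) for prime p and gcd(a, p) = 1
Here p = 53, so 19^52 ≡ 1 (mod 53)
We can reduce the exponent: 233 mod 52 = 25
So 19^233 ≡ 19^25 (mod 53)
Computing: 19^25 mod 53 = 39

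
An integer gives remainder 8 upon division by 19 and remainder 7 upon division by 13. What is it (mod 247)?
M = 19 × 13 = 247. M₁ = 13, y₁ ≡ 3 (mod 19). M₂ = 19, y₂ ≡ 11 (mod 13). r = 8×13×3 + 7×19×11 ≡ 46 (mod 247). The smallest positive such number is 46.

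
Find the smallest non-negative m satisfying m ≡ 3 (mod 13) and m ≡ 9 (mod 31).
M = 13 × 31 = 403. M₁ = 31, y₁ ≡ 8 (mod 13). M₂ = 13, y₂ ≡ 12 (mod 31). m = 3×31×8 + 9×13×12 ≡ 133 (mod 403)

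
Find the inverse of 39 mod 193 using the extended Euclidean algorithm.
Extended GCD: 39(-94) + 193(19) = 1. So 39^(-1) ≡ 99 ≡ 99 (mod 193). Verify: 39 × 99 = 3861 ≡ 1 (mod 193)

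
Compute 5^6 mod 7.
6 = 4 + 2 (binary 110). Repeated squaring mod 7: 5^1 ≡ 5; 5^2 ≡ 5² = 25 ≡ 4; 5^4 ≡ 4² = 16 ≡ 2. Multiply: 5^6 = 5^4 × 5^2 ≡ 2 × 4 (mod 7): 2 × 4 = 8 ≡ 1. So 5^6 ≡ 1 (mod 7).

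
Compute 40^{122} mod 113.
95

Using successive squaring:
Binary expansion of 122: 1111010
Powers of 40 mod 113 (each is the square of the previous):
  40^1 ≡ 40 (mod 113)
  40^2 ≡ 40² = 1600 ≡ 18 (mod 113)
  40^4 ≡ 18² = 324 ≡ 98 (mod 113)
  40^8 ≡ 98² = 9604 ≡ 112 (mod 113)
  40^16 ≡ 112² = 12544 ≡ 1 (mod 113)
  40^32 ≡ 1² = 1 ≡ 1 (mod 113)
  40^64 ≡ 1² = 1 ≡ 1 (mod 113)
122 = 64 + 32 + 16 + 8 + 2, so 40^122 = 40^64 × 40^32 × 40^16 × 40^8 × 40^2 ≡ 1 × 1 × 1 × 112 × 18 (mod 113)
Multiplying step by step:
  1 × 1 = 1 ≡ 1 (mod 113)
  1 × 1 = 1 ≡ 1 (mod 113)
  1 × 112 = 112 ≡ 112 (mod 113)
  112 × 18 = 2016 ≡ 95 (mod 113)
Result: 40^122 ≡ 95 (mod 113)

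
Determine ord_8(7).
Powers of 7 mod 8: 7^1≡7, 7^2≡1. Order = 2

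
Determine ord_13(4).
Powers of 4 mod 13: 4^1≡4, 4^2≡3, 4^3≡12, 4^4≡9, 4^5≡10, 4^6≡1. Order = 6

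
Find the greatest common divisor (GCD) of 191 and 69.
1

Using the Euclidean algorithm:
191 = 2 × 69 + 53
69 = 1 × 53 + 16
53 = 3 × 16 + 5
16 = 3 × 5 + 1
5 = 5 × 1 + 0

GCD(191, 69) = 1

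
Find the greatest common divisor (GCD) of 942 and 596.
2

Using the Euclidean algorithm:
942 = 1 × 596 + 346
596 = 1 × 346 + 250
346 = 1 × 250 + 96
250 = 2 × 96 + 58
96 = 1 × 58 + 38
58 = 1 × 38 + 20
38 = 1 × 20 + 18
20 = 1 × 18 + 2
18 = 9 × 2 + 0

GCD(942, 596) = 2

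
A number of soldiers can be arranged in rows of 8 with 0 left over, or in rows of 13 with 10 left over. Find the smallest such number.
M = 8 × 13 = 104. M₁ = 13, y₁ ≡ 5 (mod 8). M₂ = 8, y₂ ≡ 5 (mod 13). k = 0×13×5 + 10×8×5 ≡ 88 (mod 104). The smallest positive such number is 88.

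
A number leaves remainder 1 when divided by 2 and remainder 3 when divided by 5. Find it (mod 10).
M = 2 × 5 = 10. M₁ = 5, y₁ ≡ 1 (mod 2). M₂ = 2, y₂ ≡ 3 (mod 5). n = 1×5×1 + 3×2×3 ≡ 3 (mod 10)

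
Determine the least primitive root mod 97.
p - 1 = 96 has prime divisors 2, 3. h is a primitive root mod 97 iff h^(96/q) ≢ 1 (mod 97) for each such q.
h = 2: 2^48 ≡ 1, 2^32 ≡ 35 (mod 97); 2^48 ≡ 1, so not a primitive root.
h = 3: 3^48 ≡ 1, 3^32 ≡ 35 (mod 97); 3^48 ≡ 1, so not a primitive root.
h = 4: 4^48 ≡ 1, 4^32 ≡ 61 (mod 97); 4^48 ≡ 1, so not a primitive root.
h = 5: 5^48 ≡ 96, 5^32 ≡ 35 (mod 97); none is 1, so 5 has order 96 and is a primitive root.
The smallest primitive root mod 97 is g = 5.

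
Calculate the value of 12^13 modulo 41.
Using repeated squaring. 13 = 8 + 4 + 1 (binary 1101). Repeated squaring mod 41: 12^1 ≡ 12; 12^2 ≡ 12² = 144 ≡ 21; 12^4 ≡ 21² = 441 ≡ 31; 12^8 ≡ 31² = 961 ≡ 18. Multiply: 12^13 = 12^8 × 12^4 × 12^1 ≡ 18 × 31 × 12 (mod 41): 18 × 31 = 558 ≡ 25; 25 × 12 = 300 ≡ 13. So 12^13 ≡ 13 (mod 41).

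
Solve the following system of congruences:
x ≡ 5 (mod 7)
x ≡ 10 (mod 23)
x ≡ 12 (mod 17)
1321

Using the Chinese Remainder Theorem:
M = product of moduli = 2737
For equation 1: M_1 = 391, 391 ≡ 6 (mod 7), inverse of 391 mod 7 is 6 (check: 6 × 6 = 36 ≡ 1 (mod 7))
For equation 2: M_2 = 119, 119 ≡ 4 (mod 23), inverse of 119 mod 23 is 6 (check: 4 × 6 = 24 ≡ 1 (mod 23))
For equation 3: M_3 = 161, 161 ≡ 8 (mod 17), inverse of 161 mod 17 is 15 (check: 8 × 15 = 120 ≡ 1 (mod 17))
Combine: x ≡ Σ r_i×M_i×(M_i⁻¹ mod m_i) = 5×391×6 + 10×119×6 + 12×161×15 = 11730 + 7140 + 28980 = 47850
47850 mod 2737 = 1321
x ≡ 1321 (mod 2737)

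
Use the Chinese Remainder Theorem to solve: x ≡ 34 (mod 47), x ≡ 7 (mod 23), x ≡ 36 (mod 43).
3089

Using the Chinese Remainder Theorem:
M = product of moduli = 46483
For equation 1: M_1 = 989, 989 ≡ 2 (mod 47), inverse of 989 mod 47 is 24 (check: 2 × 24 = 48 ≡ 1 (mod 47))
For equation 2: M_2 = 2021, 2021 ≡ 20 (mod 23), inverse of 2021 mod 23 is 15 (check: 20 × 15 = 300 ≡ 1 (mod 23))
For equation 3: M_3 = 1081, 1081 ≡ 6 (mod 43), inverse of 1081 mod 43 is 36 (check: 6 × 36 = 216 ≡ 1 (mod 43))
Combine: x ≡ Σ r_i×M_i×(M_i⁻¹ mod m_i) = 34×989×24 + 7×2021×15 + 36×1081×36 = 807024 + 212205 + 1400976 = 2420205
2420205 mod 46483 = 3089
x ≡ 3089 (mod 46483)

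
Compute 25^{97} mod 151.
34

Using successive squaring:
Binary expansion of 97: 1100001
Powers of 25 mod 151 (each is the square of the previous):
  25^1 ≡ 25 (mod 151)
  25^2 ≡ 25² = 625 ≡ 21 (mod 151)
  25^4 ≡ 21² = 441 ≡ 139 (mod 151)
  25^8 ≡ 139² = 19321 ≡ 144 (mod 151)
  25^16 ≡ 144² = 20736 ≡ 49 (mod 151)
  25^32 ≡ 49² = 2401 ≡ 136 (mod 151)
  25^64 ≡ 136² = 18496 ≡ 74 (mod 151)
97 = 64 + 32 + 1, so 25^97 = 25^64 × 25^32 × 25^1 ≡ 74 × 136 × 25 (mod 151)
Multiplying step by step:
  74 × 136 = 10064 ≡ 98 (mod 151)
  98 × 25 = 2450 ≡ 34 (mod 151)
Result: 25^97 ≡ 34 (mod 151)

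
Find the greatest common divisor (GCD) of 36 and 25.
1

Using the Euclidean algorithm:
36 = 1 × 25 + 11
25 = 2 × 11 + 3
11 = 3 × 3 + 2
3 = 1 × 2 + 1
2 = 2 × 1 + 0

GCD(36, 25) = 1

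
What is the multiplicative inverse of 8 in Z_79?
10

Using Extended Euclidean Algorithm:
gcd(8, 79) = 1
Bezout coefficients: 8 × 10 + 79 × -1 = 1
So 8 × 10 ≡ 1 (mod 79)
The inverse is 10 mod 79 = 10
Verification: 8 × 10 = 80 = 1 × 79 + 1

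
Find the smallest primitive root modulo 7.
3

A primitive root g modulo p has order p-1 = 6
Prime divisors of 6: [2, 3]
g is a primitive root iff g^(6/q) ≢ 1 (mod 7) for each prime divisor q
Testing small values:
  g = 2: 2^3 ≡ 1, 2^2 ≡ 4 (mod 7) → 2^3 ≡ 1, not primitive root
  g = 3: 3^3 ≡ 6, 3^2 ≡ 2 (mod 7) → none is 1, primitive root!
The smallest primitive root is 3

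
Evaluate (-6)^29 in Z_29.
Using Fermat: (-6)^{28} ≡ 1 (mod 29). 29 ≡ 1 (mod 28). So (-6)^{29} ≡ (-6)^{1} ≡ 23 (mod 29)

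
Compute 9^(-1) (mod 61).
34

Using Extended Euclidean Algorithm:
gcd(9, 61) = 1
Bezout coefficients: 9 × -27 + 61 × 4 = 1
So 9 × -27 ≡ 1 (mod 61)
The inverse is -27 mod 61 = 34
Verification: 9 × 34 = 306 = 5 × 61 + 1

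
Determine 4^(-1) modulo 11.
4^(-1) ≡ 3 (mod 11). Verification: 4 × 3 = 12 ≡ 1 (mod 11)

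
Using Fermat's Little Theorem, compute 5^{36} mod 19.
1

By Fermat's Little Theorem, a^(p-1) ≡ 1 (mod p) for prime p and gcd(a, p) = 1
Here p = 19, so 5^18 ≡ 1 (mod 19)
We can reduce the exponent: 36 mod 18 = 0
So 5^36 ≡ 5^0 (mod 19)
Computing: 5^0 mod 19 = 1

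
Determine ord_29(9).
Powers of 9 mod 29: 9^1≡9, 9^2≡23, 9^3≡4, 9^4≡7, 9^5≡5, 9^6≡16, 9^7≡28, 9^8≡20, 9^9≡6, 9^10≡25, 9^11≡22, 9^12≡24, 9^13≡13, 9^14≡1. Order = 14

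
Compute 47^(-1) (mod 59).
47^(-1) ≡ 54 (mod 59). Verification: 47 × 54 = 2538 ≡ 1 (mod 59)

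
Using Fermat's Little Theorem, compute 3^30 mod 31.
By Fermat's Little Theorem, 3^{30} ≡ 1 (mod 31) since 31 is prime and gcd(3, 31) = 1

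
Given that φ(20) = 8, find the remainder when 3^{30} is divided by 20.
By Euler: 3^{8} ≡ 1 (mod 20) since gcd(3, 20) = 1. 30 = 3×8 + 6. So 3^{30} ≡ 3^{6} ≡ 9 (mod 20)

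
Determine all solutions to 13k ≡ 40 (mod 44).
20

Since gcd(13, 44) = 1 divides 40, a solution exists.
Multiply both sides by the inverse of 13 mod 44:
  13^(-1) mod 44 = 17
  x ≡ 17 × 40 ≡ 680 ≡ 20 (mod 44)
Verification: 13 × 20 = 260 = 5 × 44 + 40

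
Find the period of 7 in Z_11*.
Powers of 7 mod 11: 7^1≡7, 7^2≡5, 7^3≡2, 7^4≡3, 7^5≡10, 7^6≡4, 7^7≡6, 7^8≡9, 7^9≡8, 7^10≡1. Order = 10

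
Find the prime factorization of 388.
2^2 × 97

Divide by primes starting from smallest:
388 ÷ 2 = 194
194 ÷ 2 = 97
97 ÷ 97 = 1

388 = 2^2 × 97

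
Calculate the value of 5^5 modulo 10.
5 = 4 + 1 (binary 101). Repeated squaring mod 10: 5^1 ≡ 5; 5^2 ≡ 5² = 25 ≡ 5; 5^4 ≡ 5² = 25 ≡ 5. Multiply: 5^5 = 5^4 × 5^1 ≡ 5 × 5 (mod 10): 5 × 5 = 25 ≡ 5. So 5^5 ≡ 5 (mod 10).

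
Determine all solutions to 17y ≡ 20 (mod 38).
28

Since gcd(17, 38) = 1 divides 20, a solution exists.
Multiply both sides by the inverse of 17 mod 38:
  17^(-1) mod 38 = 9
  x ≡ 9 × 20 ≡ 180 ≡ 28 (mod 38)
Verification: 17 × 28 = 476 = 12 × 38 + 20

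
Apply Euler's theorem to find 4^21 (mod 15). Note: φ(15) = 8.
By Euler: 4^{8} ≡ 1 (mod 15) since gcd(4, 15) = 1. 21 = 2×8 + 5. So 4^{21} ≡ 4^{5} ≡ 4 (mod 15)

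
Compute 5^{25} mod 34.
29

Using successive squaring:
Binary expansion of 25: 11001
Powers of 5 mod 34 (each is the square of the previous):
  5^1 ≡ 5 (mod 34)
  5^2 ≡ 5² = 25 ≡ 25 (mod 34)
  5^4 ≡ 25² = 625 ≡ 13 (mod 34)
  5^8 ≡ 13² = 169 ≡ 33 (mod 34)
  5^16 ≡ 33² = 1089 ≡ 1 (mod 34)
25 = 16 + 8 + 1, so 5^25 = 5^16 × 5^8 × 5^1 ≡ 1 × 33 × 5 (mod 34)
Multiplying step by step:
  1 × 33 = 33 ≡ 33 (mod 34)
  33 × 5 = 165 ≡ 29 (mod 34)
Result: 5^25 ≡ 29 (mod 34)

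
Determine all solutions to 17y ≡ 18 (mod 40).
34

Since gcd(17, 40) = 1 divides 18, a solution exists.
Multiply both sides by the inverse of 17 mod 40:
  17^(-1) mod 40 = 33
  x ≡ 33 × 18 ≡ 594 ≡ 34 (mod 40)
Verification: 17 × 34 = 578 = 14 × 40 + 18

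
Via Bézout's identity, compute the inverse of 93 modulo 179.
Extended GCD: 93(77) + 179(-40) = 1. So 93^(-1) ≡ 77 ≡ 77 (mod 179). Verify: 93 × 77 = 7161 ≡ 1 (mod 179)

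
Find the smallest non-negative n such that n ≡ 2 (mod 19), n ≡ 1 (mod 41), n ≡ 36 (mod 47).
30915

Using the Chinese Remainder Theorem:
M = product of moduli = 36613
For equation 1: M_1 = 1927, 1927 ≡ 8 (mod 19), inverse of 1927 mod 19 is 12 (check: 8 × 12 = 96 ≡ 1 (mod 19))
For equation 2: M_2 = 893, 893 ≡ 32 (mod 41), inverse of 893 mod 41 is 9 (check: 32 × 9 = 288 ≡ 1 (mod 41))
For equation 3: M_3 = 779, 779 ≡ 27 (mod 47), inverse of 779 mod 47 is 7 (check: 27 × 7 = 189 ≡ 1 (mod 47))
Combine: n ≡ Σ r_i×M_i×(M_i⁻¹ mod m_i) = 2×1927×12 + 1×893×9 + 36×779×7 = 46248 + 8037 + 196308 = 250593
250593 mod 36613 = 30915
n ≡ 30915 (mod 36613)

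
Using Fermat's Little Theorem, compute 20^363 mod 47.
By Fermat: 20^{46} ≡ 1 (mod 47). 363 = 7×46 + 41. So 20^{363} ≡ 20^{41} ≡ 19 (mod 47)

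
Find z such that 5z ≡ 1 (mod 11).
5^(-1) ≡ 9 (mod 11). Verification: 5 × 9 = 45 ≡ 1 (mod 11)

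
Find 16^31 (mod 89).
Using repeated squaring. 31 = 16 + 8 + 4 + 2 + 1 (binary 11111). Repeated squaring mod 89: 16^1 ≡ 16; 16^2 ≡ 16² = 256 ≡ 78; 16^4 ≡ 78² = 6084 ≡ 32; 16^8 ≡ 32² = 1024 ≡ 45; 16^16 ≡ 45² = 2025 ≡ 67. Multiply: 16^31 = 16^16 × 16^8 × 16^4 × 16^2 × 16^1 ≡ 67 × 45 × 32 × 78 × 16 (mod 89): 67 × 45 = 3015 ≡ 78; 78 × 32 = 2496 ≡ 4; 4 × 78 = 312 ≡ 45; 45 × 16 = 720 ≡ 8. So 16^31 ≡ 8 (mod 89).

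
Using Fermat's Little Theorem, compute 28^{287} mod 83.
1

By Fermat's Little Theorem, a^(p-1) ≡ 1 (mod p) for prime p and gcd(a, p) = 1
Here p = 83, so 28^82 ≡ 1 (mod 83)
We can reduce the exponent: 287 mod 82 = 41
So 28^287 ≡ 28^41 (mod 83)
Computing: 28^41 mod 83 = 1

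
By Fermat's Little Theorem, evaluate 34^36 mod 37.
By Fermat's Little Theorem, 34^{36} ≡ 1 (mod 37) since 37 is prime and gcd(34, 37) = 1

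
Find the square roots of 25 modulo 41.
The square roots of 25 mod 41 are 36 and 5. Verify: 36² = 1296 ≡ 25 (mod 41)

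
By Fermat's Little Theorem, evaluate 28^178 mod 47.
By Fermat: 28^{46} ≡ 1 (mod 47). 178 = 3×46 + 40. So 28^{178} ≡ 28^{40} ≡ 21 (mod 47)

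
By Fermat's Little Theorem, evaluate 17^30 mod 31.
By Fermat's Little Theorem, 17^{30} ≡ 1 (mod 31) since 31 is prime and gcd(17, 31) = 1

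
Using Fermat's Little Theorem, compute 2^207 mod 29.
By Fermat: 2^{28} ≡ 1 (mod 29). 207 ≡ 11 (mod 28). So 2^{207} ≡ 2^{11} ≡ 18 (mod 29)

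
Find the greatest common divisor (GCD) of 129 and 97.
1

Using the Euclidean algorithm:
129 = 1 × 97 + 32
97 = 3 × 32 + 1
32 = 32 × 1 + 0

GCD(129, 97) = 1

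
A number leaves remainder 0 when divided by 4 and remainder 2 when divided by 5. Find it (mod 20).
M = 4 × 5 = 20. M₁ = 5, y₁ ≡ 1 (mod 4). M₂ = 4, y₂ ≡ 4 (mod 5). r = 0×5×1 + 2×4×4 ≡ 12 (mod 20)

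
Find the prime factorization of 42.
2 × 3 × 7

Divide by primes starting from smallest:
42 ÷ 2 = 21
21 ÷ 3 = 7
7 ÷ 7 = 1

42 = 2 × 3 × 7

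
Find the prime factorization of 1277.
1277

Divide by primes starting from smallest:
1277 ÷ 1277 = 1

1277 = 1277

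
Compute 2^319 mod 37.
Using Fermat: 2^{36} ≡ 1 (mod 37). 319 ≡ 31 (mod 36). So 2^{319} ≡ 2^{31} ≡ 22 (mod 37)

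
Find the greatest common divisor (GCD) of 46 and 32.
2

Using the Euclidean algorithm:
46 = 1 × 32 + 14
32 = 2 × 14 + 4
14 = 3 × 4 + 2
4 = 2 × 2 + 0

GCD(46, 32) = 2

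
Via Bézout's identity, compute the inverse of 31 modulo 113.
Extended GCD: 31(-51) + 113(14) = 1. So 31^(-1) ≡ 62 ≡ 62 (mod 113). Verify: 31 × 62 = 1922 ≡ 1 (mod 113)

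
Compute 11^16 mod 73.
Using repeated squaring. 16 = 16 (binary 10000). Repeated squaring mod 73: 11^1 ≡ 11; 11^2 ≡ 11² = 121 ≡ 48; 11^4 ≡ 48² = 2304 ≡ 41; 11^8 ≡ 41² = 1681 ≡ 2; 11^16 ≡ 2² = 4 ≡ 4. So 11^16 ≡ 4 (mod 73).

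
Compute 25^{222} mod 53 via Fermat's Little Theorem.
28

By Fermat's Little Theorem, a^(p-1) ≡ 1 (mod p) for prime p and gcd(a, p) = 1
Here p = 53, so 25^52 ≡ 1 (mod 53)
We can reduce the exponent: 222 mod 52 = 14
So 25^222 ≡ 25^14 (mod 53)
Computing: 25^14 mod 53 = 28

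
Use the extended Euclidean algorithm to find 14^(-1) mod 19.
Extended GCD: 14(-4) + 19(3) = 1. So 14^(-1) ≡ 15 ≡ 15 (mod 19). Verify: 14 × 15 = 210 ≡ 1 (mod 19)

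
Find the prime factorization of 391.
17 × 23

Divide by primes starting from smallest:
391 ÷ 17 = 23
23 ÷ 23 = 1

391 = 17 × 23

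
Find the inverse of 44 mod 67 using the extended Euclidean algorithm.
Extended GCD: 44(32) + 67(-21) = 1. So 44^(-1) ≡ 32 ≡ 32 (mod 67). Verify: 44 × 32 = 1408 ≡ 1 (mod 67)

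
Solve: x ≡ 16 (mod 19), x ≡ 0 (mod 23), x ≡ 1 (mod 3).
M = 19 × 23 × 3 = 1311. M₁ = 69, y₁ ≡ 8 (mod 19). M₂ = 57, y₂ ≡ 21 (mod 23). M₃ = 437, y₃ ≡ 2 (mod 3). x = 16×69×8 + 0×57×21 + 1×437×2 ≡ 529 (mod 1311)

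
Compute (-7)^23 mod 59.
Using repeated squaring. (-7) ≡ 52 (mod 59). 23 = 16 + 4 + 2 + 1 (binary 10111). Repeated squaring mod 59: 52^1 ≡ 52; 52^2 ≡ 52² = 2704 ≡ 49; 52^4 ≡ 49² = 2401 ≡ 41; 52^8 ≡ 41² = 1681 ≡ 29; 52^16 ≡ 29² = 841 ≡ 15. Multiply: (-7)^23 ≡ 52^16 × 52^4 × 52^2 × 52^1 ≡ 15 × 41 × 49 × 52 (mod 59): 15 × 41 = 615 ≡ 25; 25 × 49 = 1225 ≡ 45; 45 × 52 = 2340 ≡ 39. So (-7)^23 ≡ 39 (mod 59).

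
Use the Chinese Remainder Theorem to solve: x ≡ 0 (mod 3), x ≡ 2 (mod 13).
M = 3 × 13 = 39. M₁ = 13, y₁ ≡ 1 (mod 3). M₂ = 3, y₂ ≡ 9 (mod 13). x = 0×13×1 + 2×3×9 ≡ 15 (mod 39)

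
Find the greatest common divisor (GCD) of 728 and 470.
2

Using the Euclidean algorithm:
728 = 1 × 470 + 258
470 = 1 × 258 + 212
258 = 1 × 212 + 46
212 = 4 × 46 + 28
46 = 1 × 28 + 18
28 = 1 × 18 + 10
18 = 1 × 10 + 8
10 = 1 × 8 + 2
8 = 4 × 2 + 0

GCD(728, 470) = 2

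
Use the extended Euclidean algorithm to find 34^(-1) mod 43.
Extended GCD: 34(19) + 43(-15) = 1. So 34^(-1) ≡ 19 ≡ 19 (mod 43). Verify: 34 × 19 = 646 ≡ 1 (mod 43)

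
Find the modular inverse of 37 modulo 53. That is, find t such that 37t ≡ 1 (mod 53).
43

Using Extended Euclidean Algorithm:
gcd(37, 53) = 1
Bezout coefficients: 37 × -10 + 53 × 7 = 1
So 37 × -10 ≡ 1 (mod 53)
The inverse is -10 mod 53 = 43
Verification: 37 × 43 = 1591 = 30 × 53 + 1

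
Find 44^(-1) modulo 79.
9

Using Extended Euclidean Algorithm:
gcd(44, 79) = 1
Bezout coefficients: 44 × 9 + 79 × -5 = 1
So 44 × 9 ≡ 1 (mod 79)
The inverse is 9 mod 79 = 9
Verification: 44 × 9 = 396 = 5 × 79 + 1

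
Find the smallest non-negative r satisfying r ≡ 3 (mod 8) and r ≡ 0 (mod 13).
M = 8 × 13 = 104. M₁ = 13, y₁ ≡ 5 (mod 8). M₂ = 8, y₂ ≡ 5 (mod 13). r = 3×13×5 + 0×8×5 ≡ 91 (mod 104)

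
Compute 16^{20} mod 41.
1

Using successive squaring:
Binary expansion of 20: 10100
Powers of 16 mod 41 (each is the square of the previous):
  16^1 ≡ 16 (mod 41)
  16^2 ≡ 16² = 256 ≡ 10 (mod 41)
  16^4 ≡ 10² = 100 ≡ 18 (mod 41)
  16^8 ≡ 18² = 324 ≡ 37 (mod 41)
  16^16 ≡ 37² = 1369 ≡ 16 (mod 41)
20 = 16 + 4, so 16^20 = 16^16 × 16^4 ≡ 16 × 18 (mod 41)
Multiplying step by step:
  16 × 18 = 288 ≡ 1 (mod 41)
Result: 16^20 ≡ 1 (mod 41)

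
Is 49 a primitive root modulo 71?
No

To verify, check if 49^(70/q) ≢ 1 (mod 71) for each prime divisor q of 70
Divisors of 70 = 70: [1, 2, 5, 7, 10, 14, 35, 70]
  49^(70/2) = 49^35 ≡ 1 (mod 71)
  49^(70/5) = 49^14 ≡ 5 (mod 71)
  49^(70/7) = 49^10 ≡ 37 (mod 71)
Conclusion: 49 is not a primitive root modulo 71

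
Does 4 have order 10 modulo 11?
p - 1 = 10 has prime divisors 2, 5. Check 4^(10/q) mod 11 for each: 4^(10/2) = 4^5 ≡ 1, 4^(10/5) = 4^2 ≡ 5 (mod 11). Since 4^5 ≡ 1 (mod 11), the order of 4 divides 5 (in fact the order is 5) ≠ 10, so it is not a primitive root.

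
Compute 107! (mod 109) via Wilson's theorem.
(108)! = (107)! × (108) ≡ -1 (mod 109). So (107)! ≡ -1 × (108)^(-1) ≡ (-1)×(-1) = 1 (mod 109)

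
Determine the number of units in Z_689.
624

Prime factorization: 689 = 13 × 53
Using the formula φ(n) = n × Π(1 - 1/p) for each prime factor p:
φ(689) = 689 × (1 - 1/13) × (1 - 1/53)
φ(689) = 624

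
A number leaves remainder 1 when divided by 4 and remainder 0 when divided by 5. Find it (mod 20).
M = 4 × 5 = 20. M₁ = 5, y₁ ≡ 1 (mod 4). M₂ = 4, y₂ ≡ 4 (mod 5). z = 1×5×1 + 0×4×4 ≡ 5 (mod 20)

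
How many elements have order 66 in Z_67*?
Number of primitive roots mod 67 = φ(66) = 20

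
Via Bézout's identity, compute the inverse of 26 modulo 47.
Extended GCD: 26(-9) + 47(5) = 1. So 26^(-1) ≡ 38 ≡ 38 (mod 47). Verify: 26 × 38 = 988 ≡ 1 (mod 47)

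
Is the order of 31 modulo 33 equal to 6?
No, the actual order is 5, not 6.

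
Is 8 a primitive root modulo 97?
No

To verify, check if 8^(96/q) ≢ 1 (mod 97) for each prime divisor q of 96
Divisors of 96 = 96: [1, 2, 3, 4, 6, 8, 12, 16, 24, 32, 48, 96]
  8^(96/2) = 8^48 ≡ 1 (mod 97)
  8^(96/3) = 8^32 ≡ 1 (mod 97)
Conclusion: 8 is not a primitive root modulo 97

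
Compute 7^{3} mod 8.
7

Using successive squaring:
Binary expansion of 3: 11
Powers of 7 mod 8 (each is the square of the previous):
  7^1 ≡ 7 (mod 8)
  7^2 ≡ 7² = 49 ≡ 1 (mod 8)
3 = 2 + 1, so 7^3 = 7^2 × 7^1 ≡ 1 × 7 (mod 8)
Multiplying step by step:
  1 × 7 = 7 ≡ 7 (mod 8)
Result: 7^3 ≡ 7 (mod 8)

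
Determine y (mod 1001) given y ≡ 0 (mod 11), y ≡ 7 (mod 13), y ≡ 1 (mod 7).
176

Using the Chinese Remainder Theorem:
M = product of moduli = 1001
For equation 1: M_1 = 91, 91 ≡ 3 (mod 11), inverse of 91 mod 11 is 4 (check: 3 × 4 = 12 ≡ 1 (mod 11))
For equation 2: M_2 = 77, 77 ≡ 12 (mod 13), inverse of 77 mod 13 is 12 (check: 12 × 12 = 144 ≡ 1 (mod 13))
For equation 3: M_3 = 143, 143 ≡ 3 (mod 7), inverse of 143 mod 7 is 5 (check: 3 × 5 = 15 ≡ 1 (mod 7))
Combine: y ≡ Σ r_i×M_i×(M_i⁻¹ mod m_i) = 0×91×4 + 7×77×12 + 1×143×5 = 0 + 6468 + 715 = 7183
7183 mod 1001 = 176
y ≡ 176 (mod 1001)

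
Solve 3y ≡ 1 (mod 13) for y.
9

Using Extended Euclidean Algorithm:
gcd(3, 13) = 1
Bezout coefficients: 3 × -4 + 13 × 1 = 1
So 3 × -4 ≡ 1 (mod 13)
The inverse is -4 mod 13 = 9
Verification: 3 × 9 = 27 = 2 × 13 + 1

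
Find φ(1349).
1260

Prime factorization: 1349 = 19 × 71
Using the formula φ(n) = n × Π(1 - 1/p) for each prime factor p:
φ(1349) = 1349 × (1 - 1/19) × (1 - 1/71)
φ(1349) = 1260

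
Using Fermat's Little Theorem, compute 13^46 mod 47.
By Fermat's Little Theorem, 13^{46} ≡ 1 (mod 47) since 47 is prime and gcd(13, 47) = 1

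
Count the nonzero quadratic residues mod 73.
For prime 73, there are (p-1)/2 = (73-1)/2 = 36 quadratic residues (excluding 0).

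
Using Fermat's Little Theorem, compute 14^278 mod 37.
By Fermat: 14^{36} ≡ 1 (mod 37). 278 ≡ 26 (mod 36). So 14^{278} ≡ 14^{26} ≡ 11 (mod 37)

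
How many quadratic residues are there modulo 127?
For prime 127, there are (p-1)/2 = (127-1)/2 = 63 quadratic residues (excluding 0).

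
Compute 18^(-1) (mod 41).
18^(-1) ≡ 16 (mod 41). Verification: 18 × 16 = 288 ≡ 1 (mod 41)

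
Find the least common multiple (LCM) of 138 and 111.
5106

First find GCD(138, 111) using the Euclidean algorithm:
138 = 1 × 111 + 27
111 = 4 × 27 + 3
27 = 9 × 3 + 0
GCD(138, 111) = 3

LCM formula: LCM(a, b) = (a × b) / GCD(a, b)
LCM(138, 111) = (138 × 111) / 3
LCM(138, 111) = 15318 / 3
LCM(138, 111) = 5106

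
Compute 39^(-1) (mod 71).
51

Using Extended Euclidean Algorithm:
gcd(39, 71) = 1
Bezout coefficients: 39 × -20 + 71 × 11 = 1
So 39 × -20 ≡ 1 (mod 71)
The inverse is -20 mod 71 = 51
Verification: 39 × 51 = 1989 = 28 × 71 + 1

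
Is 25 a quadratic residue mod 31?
By Euler's criterion: 25^{15} ≡ 1 (mod 31). Since this equals 1, 25 is a QR.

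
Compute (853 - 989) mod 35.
4

(853 - 989) = -136
-136 mod 35 = 4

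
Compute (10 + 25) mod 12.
11

(10 + 25) = 35
35 mod 12 = 11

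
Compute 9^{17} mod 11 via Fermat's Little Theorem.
4

By Fermat's Little Theorem, a^(p-1) ≡ 1 (mod p) for prime p and gcd(a, p) = 1
Here p = 11, so 9^10 ≡ 1 (mod 11)
We can reduce the exponent: 17 mod 10 = 7
So 9^17 ≡ 9^7 (mod 11)
Computing: 9^7 mod 11 = 4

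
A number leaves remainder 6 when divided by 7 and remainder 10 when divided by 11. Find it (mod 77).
M = 7 × 11 = 77. M₁ = 11, y₁ ≡ 2 (mod 7). M₂ = 7, y₂ ≡ 8 (mod 11). n = 6×11×2 + 10×7×8 ≡ 76 (mod 77)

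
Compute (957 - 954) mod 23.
3

(957 - 954) = 3
3 mod 23 = 3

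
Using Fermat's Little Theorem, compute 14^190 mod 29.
By Fermat: 14^{28} ≡ 1 (mod 29). 190 ≡ 22 (mod 28). So 14^{190} ≡ 14^{22} ≡ 6 (mod 29)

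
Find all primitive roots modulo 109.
Primitive roots mod 109: {6, 10, 11, 13, 14, 18, 24, 30, 37, 39, 40, 42, 44, 47, 50, 51, 52, 53, 56, 57, 58, 59, 62, 65, 67, 69, 70, 72, 79, 85, 91, 95, 96, 98, 99, 103}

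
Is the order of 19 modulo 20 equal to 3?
No, the actual order is 2, not 3.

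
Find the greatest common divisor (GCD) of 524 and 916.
4

Using the Euclidean algorithm:
524 = 0 × 916 + 524
916 = 1 × 524 + 392
524 = 1 × 392 + 132
392 = 2 × 132 + 128
132 = 1 × 128 + 4
128 = 32 × 4 + 0

GCD(524, 916) = 4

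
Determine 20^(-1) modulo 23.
20^(-1) ≡ 15 (mod 23). Verification: 20 × 15 = 300 ≡ 1 (mod 23)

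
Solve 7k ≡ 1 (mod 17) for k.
7^(-1) ≡ 5 (mod 17). Verification: 7 × 5 = 35 ≡ 1 (mod 17)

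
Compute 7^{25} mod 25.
7

Using successive squaring:
Binary expansion of 25: 11001
Powers of 7 mod 25 (each is the square of the previous):
  7^1 ≡ 7 (mod 25)
  7^2 ≡ 7² = 49 ≡ 24 (mod 25)
  7^4 ≡ 24² = 576 ≡ 1 (mod 25)
  7^8 ≡ 1² = 1 ≡ 1 (mod 25)
  7^16 ≡ 1² = 1 ≡ 1 (mod 25)
25 = 16 + 8 + 1, so 7^25 = 7^16 × 7^8 × 7^1 ≡ 1 × 1 × 7 (mod 25)
Multiplying step by step:
  1 × 1 = 1 ≡ 1 (mod 25)
  1 × 7 = 7 ≡ 7 (mod 25)
Result: 7^25 ≡ 7 (mod 25)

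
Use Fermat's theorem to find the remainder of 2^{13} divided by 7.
2

By Fermat's Little Theorem, a^(p-1) ≡ 1 (mod p) for prime p and gcd(a, p) = 1
Here p = 7, so 2^6 ≡ 1 (mod 7)
We can reduce the exponent: 13 mod 6 = 1
So 2^13 ≡ 2^1 (mod 7)
Computing: 2^1 mod 7 = 2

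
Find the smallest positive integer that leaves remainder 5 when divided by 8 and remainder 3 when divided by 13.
M = 8 × 13 = 104. M₁ = 13, y₁ ≡ 5 (mod 8). M₂ = 8, y₂ ≡ 5 (mod 13). t = 5×13×5 + 3×8×5 ≡ 29 (mod 104). The smallest positive such number is 29.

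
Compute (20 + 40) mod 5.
0

(20 + 40) = 60
60 mod 5 = 0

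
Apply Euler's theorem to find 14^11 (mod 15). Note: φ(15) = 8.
By Euler: 14^{8} ≡ 1 (mod 15) since gcd(14, 15) = 1. 11 = 1×8 + 3. So 14^{11} ≡ 14^{3} ≡ 14 (mod 15)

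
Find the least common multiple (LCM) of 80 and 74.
2960

First find GCD(80, 74) using the Euclidean algorithm:
80 = 1 × 74 + 6
74 = 12 × 6 + 2
6 = 3 × 2 + 0
GCD(80, 74) = 2

LCM formula: LCM(a, b) = (a × b) / GCD(a, b)
LCM(80, 74) = (80 × 74) / 2
LCM(80, 74) = 5920 / 2
LCM(80, 74) = 2960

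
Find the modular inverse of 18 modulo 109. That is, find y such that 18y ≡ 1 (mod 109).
103

Using Extended Euclidean Algorithm:
gcd(18, 109) = 1
Bezout coefficients: 18 × -6 + 109 × 1 = 1
So 18 × -6 ≡ 1 (mod 109)
The inverse is -6 mod 109 = 103
Verification: 18 × 103 = 1854 = 17 × 109 + 1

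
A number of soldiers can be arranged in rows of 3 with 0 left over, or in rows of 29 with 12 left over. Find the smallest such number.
M = 3 × 29 = 87. M₁ = 29, y₁ ≡ 2 (mod 3). M₂ = 3, y₂ ≡ 10 (mod 29). x = 0×29×2 + 12×3×10 ≡ 12 (mod 87). The smallest positive such number is 12.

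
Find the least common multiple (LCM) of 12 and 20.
60

First find GCD(12, 20) using the Euclidean algorithm:
12 = 0 × 20 + 12
20 = 1 × 12 + 8
12 = 1 × 8 + 4
8 = 2 × 4 + 0
GCD(12, 20) = 4

LCM formula: LCM(a, b) = (a × b) / GCD(a, b)
LCM(12, 20) = (12 × 20) / 4
LCM(12, 20) = 240 / 4
LCM(12, 20) = 60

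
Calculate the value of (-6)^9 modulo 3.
(-6) ≡ 0 (mod 3). 9 = 8 + 1 (binary 1001). Repeated squaring mod 3: 0^1 ≡ 0; 0^2 ≡ 0² = 0 ≡ 0; 0^4 ≡ 0² = 0 ≡ 0; 0^8 ≡ 0² = 0 ≡ 0. Multiply: (-6)^9 ≡ 0^8 × 0^1 ≡ 0 × 0 (mod 3): 0 × 0 = 0 ≡ 0. So (-6)^9 ≡ 0 (mod 3).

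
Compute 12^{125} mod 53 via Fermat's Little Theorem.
18

By Fermat's Little Theorem, a^(p-1) ≡ 1 (mod p) for prime p and gcd(a, p) = 1
Here p = 53, so 12^52 ≡ 1 (mod 53)
We can reduce the exponent: 125 mod 52 = 21
So 12^125 ≡ 12^21 (mod 53)
Computing: 12^21 mod 53 = 18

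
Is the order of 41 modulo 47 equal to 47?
No, the actual order is 46, not 47.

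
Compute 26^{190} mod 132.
100

Using successive squaring:
Binary expansion of 190: 10111110
Powers of 26 mod 132 (each is the square of the previous):
  26^1 ≡ 26 (mod 132)
  26^2 ≡ 26² = 676 ≡ 16 (mod 132)
  26^4 ≡ 16² = 256 ≡ 124 (mod 132)
  26^8 ≡ 124² = 15376 ≡ 64 (mod 132)
  26^16 ≡ 64² = 4096 ≡ 4 (mod 132)
  26^32 ≡ 4² = 16 ≡ 16 (mod 132)
  26^64 ≡ 16² = 256 ≡ 124 (mod 132)
  26^128 ≡ 124² = 15376 ≡ 64 (mod 132)
190 = 128 + 32 + 16 + 8 + 4 + 2, so 26^190 = 26^128 × 26^32 × 26^16 × 26^8 × 26^4 × 26^2 ≡ 64 × 16 × 4 × 64 × 124 × 16 (mod 132)
Multiplying step by step:
  64 × 16 = 1024 ≡ 100 (mod 132)
  100 × 4 = 400 ≡ 4 (mod 132)
  4 × 64 = 256 ≡ 124 (mod 132)
  124 × 124 = 15376 ≡ 64 (mod 132)
  64 × 16 = 1024 ≡ 100 (mod 132)
Result: 26^190 ≡ 100 (mod 132)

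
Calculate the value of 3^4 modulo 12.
4 = 4 (binary 100). Repeated squaring mod 12: 3^1 ≡ 3; 3^2 ≡ 3² = 9 ≡ 9; 3^4 ≡ 9² = 81 ≡ 9. So 3^4 ≡ 9 (mod 12).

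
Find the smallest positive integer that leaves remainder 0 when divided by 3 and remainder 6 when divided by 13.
M = 3 × 13 = 39. M₁ = 13, y₁ ≡ 1 (mod 3). M₂ = 3, y₂ ≡ 9 (mod 13). x = 0×13×1 + 6×3×9 ≡ 6 (mod 39). The smallest positive such number is 6.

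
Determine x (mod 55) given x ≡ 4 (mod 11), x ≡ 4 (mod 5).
4

Using the Chinese Remainder Theorem:
M = product of moduli = 55
For equation 1: M_1 = 5, 5 ≡ 5 (mod 11), inverse of 5 mod 11 is 9 (check: 5 × 9 = 45 ≡ 1 (mod 11))
For equation 2: M_2 = 11, 11 ≡ 1 (mod 5), inverse of 11 mod 5 is 1 (check: 1 × 1 = 1 ≡ 1 (mod 5))
Combine: x ≡ Σ r_i×M_i×(M_i⁻¹ mod m_i) = 4×5×9 + 4×11×1 = 180 + 44 = 224
224 mod 55 = 4
x ≡ 4 (mod 55)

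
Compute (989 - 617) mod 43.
28

(989 - 617) = 372
372 mod 43 = 28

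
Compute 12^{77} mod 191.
162

Using successive squaring:
Binary expansion of 77: 1001101
Powers of 12 mod 191 (each is the square of the previous):
  12^1 ≡ 12 (mod 191)
  12^2 ≡ 12² = 144 ≡ 144 (mod 191)
  12^4 ≡ 144² = 20736 ≡ 108 (mod 191)
  12^8 ≡ 108² = 11664 ≡ 13 (mod 191)
  12^16 ≡ 13² = 169 ≡ 169 (mod 191)
  12^32 ≡ 169² = 28561 ≡ 102 (mod 191)
  12^64 ≡ 102² = 10404 ≡ 90 (mod 191)
77 = 64 + 8 + 4 + 1, so 12^77 = 12^64 × 12^8 × 12^4 × 12^1 ≡ 90 × 13 × 108 × 12 (mod 191)
Multiplying step by step:
  90 × 13 = 1170 ≡ 24 (mod 191)
  24 × 108 = 2592 ≡ 109 (mod 191)
  109 × 12 = 1308 ≡ 162 (mod 191)
Result: 12^77 ≡ 162 (mod 191)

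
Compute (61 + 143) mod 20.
4

(61 + 143) = 204
204 mod 20 = 4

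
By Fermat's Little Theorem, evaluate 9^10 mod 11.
By Fermat's Little Theorem, 9^{10} ≡ 1 (mod 11) since 11 is prime and gcd(9, 11) = 1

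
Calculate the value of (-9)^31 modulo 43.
Using repeated squaring. (-9) ≡ 34 (mod 43). 31 = 16 + 8 + 4 + 2 + 1 (binary 11111). Repeated squaring mod 43: 34^1 ≡ 34; 34^2 ≡ 34² = 1156 ≡ 38; 34^4 ≡ 38² = 1444 ≡ 25; 34^8 ≡ 25² = 625 ≡ 23; 34^16 ≡ 23² = 529 ≡ 13. Multiply: (-9)^31 ≡ 34^16 × 34^8 × 34^4 × 34^2 × 34^1 ≡ 13 × 23 × 25 × 38 × 34 (mod 43): 13 × 23 = 299 ≡ 41; 41 × 25 = 1025 ≡ 36; 36 × 38 = 1368 ≡ 35; 35 × 34 = 1190 ≡ 29. So (-9)^31 ≡ 29 (mod 43).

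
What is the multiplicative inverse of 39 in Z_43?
32

Using Extended Euclidean Algorithm:
gcd(39, 43) = 1
Bezout coefficients: 39 × -11 + 43 × 10 = 1
So 39 × -11 ≡ 1 (mod 43)
The inverse is -11 mod 43 = 32
Verification: 39 × 32 = 1248 = 29 × 43 + 1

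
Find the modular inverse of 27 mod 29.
27^(-1) ≡ 14 (mod 29). Verification: 27 × 14 = 378 ≡ 1 (mod 29)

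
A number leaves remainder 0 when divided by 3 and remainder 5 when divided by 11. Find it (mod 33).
M = 3 × 11 = 33. M₁ = 11, y₁ ≡ 2 (mod 3). M₂ = 3, y₂ ≡ 4 (mod 11). t = 0×11×2 + 5×3×4 ≡ 27 (mod 33)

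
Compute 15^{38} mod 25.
0

Using successive squaring:
Binary expansion of 38: 100110
Powers of 15 mod 25 (each is the square of the previous):
  15^1 ≡ 15 (mod 25)
  15^2 ≡ 15² = 225 ≡ 0 (mod 25)
  15^4 ≡ 0² = 0 ≡ 0 (mod 25)
  15^8 ≡ 0² = 0 ≡ 0 (mod 25)
  15^16 ≡ 0² = 0 ≡ 0 (mod 25)
  15^32 ≡ 0² = 0 ≡ 0 (mod 25)
38 = 32 + 4 + 2, so 15^38 = 15^32 × 15^4 × 15^2 ≡ 0 × 0 × 0 (mod 25)
Multiplying step by step:
  0 × 0 = 0 ≡ 0 (mod 25)
  0 × 0 = 0 ≡ 0 (mod 25)
Result: 15^38 ≡ 0 (mod 25)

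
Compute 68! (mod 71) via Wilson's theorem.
(70)! = (68)! × (69) × (70) ≡ -1 (mod 71). So (68)! ≡ -1 × [(70)(69)]^(-1) ≡ 35 (mod 71)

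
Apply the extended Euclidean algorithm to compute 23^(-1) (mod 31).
Extended GCD: 23(-4) + 31(3) = 1. So 23^(-1) ≡ 27 ≡ 27 (mod 31). Verify: 23 × 27 = 621 ≡ 1 (mod 31)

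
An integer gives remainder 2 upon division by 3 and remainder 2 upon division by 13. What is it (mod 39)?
M = 3 × 13 = 39. M₁ = 13, y₁ ≡ 1 (mod 3). M₂ = 3, y₂ ≡ 9 (mod 13). n = 2×13×1 + 2×3×9 ≡ 2 (mod 39). The smallest positive such number is 2.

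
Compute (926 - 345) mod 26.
9

(926 - 345) = 581
581 mod 26 = 9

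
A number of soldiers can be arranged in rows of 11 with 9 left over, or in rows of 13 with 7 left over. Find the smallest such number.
M = 11 × 13 = 143. M₁ = 13, y₁ ≡ 6 (mod 11). M₂ = 11, y₂ ≡ 6 (mod 13). x = 9×13×6 + 7×11×6 ≡ 20 (mod 143). The smallest positive such number is 20.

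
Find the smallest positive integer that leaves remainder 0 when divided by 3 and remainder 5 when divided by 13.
M = 3 × 13 = 39. M₁ = 13, y₁ ≡ 1 (mod 3). M₂ = 3, y₂ ≡ 9 (mod 13). t = 0×13×1 + 5×3×9 ≡ 18 (mod 39). The smallest positive such number is 18.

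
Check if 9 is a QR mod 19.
By Euler's criterion: 9^{9} ≡ 1 (mod 19). Since this equals 1, 9 is a QR.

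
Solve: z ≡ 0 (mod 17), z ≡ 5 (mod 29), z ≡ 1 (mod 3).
M = 17 × 29 × 3 = 1479. M₁ = 87, y₁ ≡ 9 (mod 17). M₂ = 51, y₂ ≡ 4 (mod 29). M₃ = 493, y₃ ≡ 1 (mod 3). z = 0×87×9 + 5×51×4 + 1×493×1 ≡ 34 (mod 1479)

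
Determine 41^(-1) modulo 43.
41^(-1) ≡ 21 (mod 43). Verification: 41 × 21 = 861 ≡ 1 (mod 43)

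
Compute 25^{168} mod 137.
16

Using successive squaring:
Binary expansion of 168: 10101000
Powers of 25 mod 137 (each is the square of the previous):
  25^1 ≡ 25 (mod 137)
  25^2 ≡ 25² = 625 ≡ 77 (mod 137)
  25^4 ≡ 77² = 5929 ≡ 38 (mod 137)
  25^8 ≡ 38² = 1444 ≡ 74 (mod 137)
  25^16 ≡ 74² = 5476 ≡ 133 (mod 137)
  25^32 ≡ 133² = 17689 ≡ 16 (mod 137)
  25^64 ≡ 16² = 256 ≡ 119 (mod 137)
  25^128 ≡ 119² = 14161 ≡ 50 (mod 137)
168 = 128 + 32 + 8, so 25^168 = 25^128 × 25^32 × 25^8 ≡ 50 × 16 × 74 (mod 137)
Multiplying step by step:
  50 × 16 = 800 ≡ 115 (mod 137)
  115 × 74 = 8510 ≡ 16 (mod 137)
Result: 25^168 ≡ 16 (mod 137)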